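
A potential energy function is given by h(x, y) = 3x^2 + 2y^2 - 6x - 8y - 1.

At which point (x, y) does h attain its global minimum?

h(x,y) separates as P(x) + Q(y) − 1, so its minimum is min P + min Q − 1.
P'(x) = 6x - 6 vanishes at x ∈ {1}; Q'(y) = 4y - 8 vanishes at y ∈ {2}.
Local minima of P (where P''>0): P(1)=-3. Local minima of Q: Q(2)=-8.
So the global minimum of h is P(1) + Q(2) − 1 = -3 − 8 − 1 = -12, attained at (1, 2).

(1, 2)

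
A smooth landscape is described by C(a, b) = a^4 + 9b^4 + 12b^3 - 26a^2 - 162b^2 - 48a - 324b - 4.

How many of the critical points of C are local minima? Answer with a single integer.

C separates as a function of a plus a function of b, so ∇C=0 decouples.
∂C/∂a = 4(a - 4)(a + 1)(a + 3) = 0 at a ∈ {-3, -1, 4}; ∂C/∂b = 36(b - 3)(b + 1)(b + 3) = 0 at b ∈ {-3, -1, 3}.
The Hessian is diagonal: diag(C_aa, C_bb). Second derivatives: C_aa(-3)=56, C_aa(-1)=-40, C_aa(4)=140; C_bb(-3)=432, C_bb(-1)=-288, C_bb(3)=864.
Local minima occur where both diagonal entries positive: (-3, -3), (-3, 3), (4, -3), (4, 3). Count: 4.

4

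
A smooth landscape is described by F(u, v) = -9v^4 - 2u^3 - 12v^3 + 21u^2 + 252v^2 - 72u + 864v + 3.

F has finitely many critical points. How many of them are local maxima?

2

F separates as a function of u plus a function of v, so ∇F=0 decouples.
∂F/∂u = -6(u - 4)(u - 3) = 0 at u ∈ {3, 4}; ∂F/∂v = -36(v - 4)(v + 2)(v + 3) = 0 at v ∈ {-3, -2, 4}.
The Hessian is diagonal: diag(F_uu, F_vv). Second derivatives: F_uu(3)=6, F_uu(4)=-6; F_vv(-3)=-252, F_vv(-2)=216, F_vv(4)=-1512.
Local maxima occur where both diagonal entries negative: (4, -3), (4, 4). Count: 2.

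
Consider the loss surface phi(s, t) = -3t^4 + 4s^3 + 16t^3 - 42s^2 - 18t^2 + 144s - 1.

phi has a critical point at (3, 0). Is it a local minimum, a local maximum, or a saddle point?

local maximum

The mixed partial ∂²phi/∂s∂t is 0, so the Hessian at any point is diag(phi_ss, phi_tt) = diag(12(2s - 7), 12(-3t^2 + 8t - 3)).
At (3, 0): H = diag(-12, -36).
Both eigenvalues are negative, so H is negative definite: a local maximum.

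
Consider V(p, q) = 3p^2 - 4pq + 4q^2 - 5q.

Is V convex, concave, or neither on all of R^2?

V is quadratic, so its Hessian is the constant matrix H = [[6, -4], [-4, 8]].
det(H) = 32, tr(H) = 14.
det(H) > 0 and tr(H) > 0, so H is positive definite everywhere: convex.

convex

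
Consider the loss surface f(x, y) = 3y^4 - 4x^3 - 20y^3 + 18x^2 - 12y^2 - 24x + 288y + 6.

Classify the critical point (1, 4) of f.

local minimum

The mixed partial ∂²f/∂x∂y is 0, so the Hessian at any point is diag(f_xx, f_yy) = diag(12(-2x + 3), 12(3y^2 - 10y - 2)).
At (1, 4): H = diag(12, 72).
Both eigenvalues are positive, so H is positive definite: a local minimum.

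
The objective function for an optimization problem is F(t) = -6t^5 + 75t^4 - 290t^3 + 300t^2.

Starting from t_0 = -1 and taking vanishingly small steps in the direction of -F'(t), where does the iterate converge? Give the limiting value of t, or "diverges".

F'(t) = -30t(t - 5)(t - 4)(t - 1), so F'(-1) = -1800.
Gradient descent moves in the -F' direction, i.e. t is increasing.
The nearest critical point in that direction is t = 0, where F'' = 600 > 0 (a local minimum). The iterate converges there.

0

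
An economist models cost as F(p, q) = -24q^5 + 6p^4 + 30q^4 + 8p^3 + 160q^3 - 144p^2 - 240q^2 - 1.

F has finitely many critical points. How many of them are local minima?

4

F separates as a function of p plus a function of q, so ∇F=0 decouples.
∂F/∂p = 24p(p - 3)(p + 4) = 0 at p ∈ {-4, 0, 3}; ∂F/∂q = -120q(q - 2)(q - 1)(q + 2) = 0 at q ∈ {-2, 0, 1, 2}.
The Hessian is diagonal: diag(F_pp, F_qq). Second derivatives: F_pp(-4)=672, F_pp(0)=-288, F_pp(3)=504; F_qq(-2)=2880, F_qq(0)=-480, F_qq(1)=360, F_qq(2)=-960.
Local minima occur where both diagonal entries positive: (-4, -2), (-4, 1), (3, -2), (3, 1). Count: 4.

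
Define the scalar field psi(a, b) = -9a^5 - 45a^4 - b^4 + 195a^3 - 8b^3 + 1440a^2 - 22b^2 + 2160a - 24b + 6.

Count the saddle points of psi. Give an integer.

psi separates as a function of a plus a function of b, so ∇psi=0 decouples.
∂psi/∂a = -45(a - 4)(a + 1)(a + 3)(a + 4) = 0 at a ∈ {-4, -3, -1, 4}; ∂psi/∂b = -4(b + 1)(b + 2)(b + 3) = 0 at b ∈ {-3, -2, -1}.
The Hessian is diagonal: diag(psi_aa, psi_bb). Second derivatives: psi_aa(-4)=1080, psi_aa(-3)=-630, psi_aa(-1)=1350, psi_aa(4)=-12600; psi_bb(-3)=-8, psi_bb(-2)=4, psi_bb(-1)=-8.
Saddle points occur where the two diagonal entries have opposite signs: (-4, -3), (-4, -1), (-3, -2), (-1, -3), (-1, -1), (4, -2). Count: 6.

6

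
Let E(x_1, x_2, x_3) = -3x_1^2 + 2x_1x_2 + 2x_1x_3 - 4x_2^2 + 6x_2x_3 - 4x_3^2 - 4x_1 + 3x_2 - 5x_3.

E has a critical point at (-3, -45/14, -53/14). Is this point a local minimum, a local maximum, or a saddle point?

The Hessian is constant: H = [[-6, 2, 2], [2, -8, 6], [2, 6, -8]].
Leading principal minors: Δ₁ = -6, Δ₂ = 44, Δ₃ = -56.
The minors alternate sign starting negative (−, +, −), so H is negative definite: a local maximum.

local maximum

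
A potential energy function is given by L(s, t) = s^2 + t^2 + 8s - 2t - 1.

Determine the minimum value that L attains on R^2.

L(s,t) separates as P(s) + Q(t) − 1, so its minimum is min P + min Q − 1.
P'(s) = 2s + 8 vanishes at s ∈ {-4}; Q'(t) = 2(t - 1) vanishes at t ∈ {1}.
Local minima of P (where P''>0): P(-4)=-16. Local minima of Q: Q(1)=-1.
So the global minimum of L is P(-4) + Q(1) − 1 = -16 − 1 − 1 = -18, attained at (-4, 1).

-18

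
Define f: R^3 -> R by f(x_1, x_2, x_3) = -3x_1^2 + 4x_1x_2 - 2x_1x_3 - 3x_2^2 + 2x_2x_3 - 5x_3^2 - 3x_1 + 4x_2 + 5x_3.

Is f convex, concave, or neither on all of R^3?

concave

f is quadratic, so its Hessian is the constant matrix H = [[-6, 4, -2], [4, -6, 2], [-2, 2, -10]].
Leading principal minors: -6, 20, -184.
Signs alternate −, +, − ⇒ H ≺ 0 ⇒ concave.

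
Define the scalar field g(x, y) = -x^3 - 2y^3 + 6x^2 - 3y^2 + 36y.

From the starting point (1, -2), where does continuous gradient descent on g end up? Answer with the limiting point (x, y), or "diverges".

(0, -3)

g is separable, so gradient descent decouples: x follows -∂g/∂x, y follows -∂g/∂y.
∂g/∂x = -3x(x - 4); at x=1 this is 9, so x decreases.
∂g/∂y = -6(y - 2)(y + 3); at y=-2 this is 24, so y decreases.
x converges to its nearest critical value 0 (a local min of the x-part); y converges to -3. The iterate converges to (0, -3).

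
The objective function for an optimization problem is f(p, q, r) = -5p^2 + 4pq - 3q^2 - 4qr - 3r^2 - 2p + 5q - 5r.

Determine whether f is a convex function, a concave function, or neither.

concave

f is quadratic, so its Hessian is the constant matrix H = [[-10, 4, 0], [4, -6, -4], [0, -4, -6]].
Leading principal minors: -10, 44, -104.
Signs alternate −, +, − ⇒ H ≺ 0 ⇒ concave.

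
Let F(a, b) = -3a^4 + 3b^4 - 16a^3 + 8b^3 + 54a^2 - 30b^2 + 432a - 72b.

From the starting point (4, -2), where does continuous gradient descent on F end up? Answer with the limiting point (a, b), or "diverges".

F is separable, so gradient descent decouples: a follows -∂F/∂a, b follows -∂F/∂b.
∂F/∂a = -12(a - 3)(a + 3)(a + 4); at a=4 this is -672, so a increases.
∂F/∂b = 12(b - 2)(b + 1)(b + 3); at b=-2 this is 48, so b decreases.
The a-coordinate has no critical point in that direction and runs off to infinity.

diverges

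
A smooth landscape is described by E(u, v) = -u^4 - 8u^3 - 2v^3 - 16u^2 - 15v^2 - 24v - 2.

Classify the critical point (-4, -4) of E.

The mixed partial ∂²E/∂u∂v is 0, so the Hessian at any point is diag(E_uu, E_vv) = diag(-4(3u^2 + 12u + 8), -6(2v + 5)).
At (-4, -4): H = diag(-32, 18).
The eigenvalues have opposite signs, so H is indefinite: a saddle point.

saddle point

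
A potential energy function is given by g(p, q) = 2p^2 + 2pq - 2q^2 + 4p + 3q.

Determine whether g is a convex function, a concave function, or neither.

g is quadratic, so its Hessian is the constant matrix H = [[4, 2], [2, -4]].
det(H) = -20, tr(H) = 0.
det(H) < 0, so H is indefinite: neither convex nor concave.

neither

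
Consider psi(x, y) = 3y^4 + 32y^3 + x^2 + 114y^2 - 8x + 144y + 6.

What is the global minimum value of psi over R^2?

-69

psi(x,y) separates as P(x) + Q(y) + 6, so its minimum is min P + min Q + 6.
P'(x) = 2x - 8 vanishes at x ∈ {4}; Q'(y) = 12(y + 1)(y + 3)(y + 4) vanishes at y ∈ {-4, -3, -1}.
Local minima of P (where P''>0): P(4)=-16. Local minima of Q: Q(-4)=-32, Q(-1)=-59.
So the global minimum of psi is P(4) + Q(-1) + 6 = -16 − 59 + 6 = -69, attained at (4, -1).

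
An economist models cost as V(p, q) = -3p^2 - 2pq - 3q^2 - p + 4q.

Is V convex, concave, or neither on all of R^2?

V is quadratic, so its Hessian is the constant matrix H = [[-6, -2], [-2, -6]].
det(H) = 32, tr(H) = -12.
det(H) > 0 and tr(H) < 0, so H is negative definite everywhere: concave.

concave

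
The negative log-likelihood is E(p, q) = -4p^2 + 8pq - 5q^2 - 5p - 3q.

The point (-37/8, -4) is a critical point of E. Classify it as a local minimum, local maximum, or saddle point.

local maximum

The Hessian of E is constant: H = [[-8, 8], [8, -10]].
det(H) = (-8)·(-10) − 8² = 16.
det(H) > 0 and tr(H) = -18 < 0, so H is negative definite and the point is a local maximum.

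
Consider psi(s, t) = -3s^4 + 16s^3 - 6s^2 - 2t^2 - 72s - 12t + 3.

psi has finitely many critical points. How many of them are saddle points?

psi separates as a function of s plus a function of t, so ∇psi=0 decouples.
∂psi/∂s = -12(s - 3)(s - 2)(s + 1) = 0 at s ∈ {-1, 2, 3}; ∂psi/∂t = -4(t + 3) = 0 at t ∈ {-3}.
The Hessian is diagonal: diag(psi_ss, psi_tt). Second derivatives: psi_ss(-1)=-144, psi_ss(2)=36, psi_ss(3)=-48; psi_tt(-3)=-4.
Saddle points occur where the two diagonal entries have opposite signs: (2, -3). Count: 1.

1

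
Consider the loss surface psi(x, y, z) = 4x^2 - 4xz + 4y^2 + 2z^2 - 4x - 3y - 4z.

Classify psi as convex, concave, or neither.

convex

psi is quadratic, so its Hessian is the constant matrix H = [[8, 0, -4], [0, 8, 0], [-4, 0, 4]].
Leading principal minors: 8, 64, 128.
All positive ⇒ H ≻ 0 ⇒ convex.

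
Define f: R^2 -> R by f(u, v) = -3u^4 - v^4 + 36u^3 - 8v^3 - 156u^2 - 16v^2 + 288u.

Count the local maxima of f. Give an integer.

f separates as a function of u plus a function of v, so ∇f=0 decouples.
∂f/∂u = -12(u - 4)(u - 3)(u - 2) = 0 at u ∈ {2, 3, 4}; ∂f/∂v = -4v(v + 2)(v + 4) = 0 at v ∈ {-4, -2, 0}.
The Hessian is diagonal: diag(f_uu, f_vv). Second derivatives: f_uu(2)=-24, f_uu(3)=12, f_uu(4)=-24; f_vv(-4)=-32, f_vv(-2)=16, f_vv(0)=-32.
Local maxima occur where both diagonal entries negative: (2, -4), (2, 0), (4, -4), (4, 0). Count: 4.

4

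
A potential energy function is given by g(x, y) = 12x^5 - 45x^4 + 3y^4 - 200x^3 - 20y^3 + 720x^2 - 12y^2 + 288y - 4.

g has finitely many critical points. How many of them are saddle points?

g separates as a function of x plus a function of y, so ∇g=0 decouples.
∂g/∂x = 60x(x - 4)(x - 2)(x + 3) = 0 at x ∈ {-3, 0, 2, 4}; ∂g/∂y = 12(y - 4)(y - 3)(y + 2) = 0 at y ∈ {-2, 3, 4}.
The Hessian is diagonal: diag(g_xx, g_yy). Second derivatives: g_xx(-3)=-6300, g_xx(0)=1440, g_xx(2)=-1200, g_xx(4)=3360; g_yy(-2)=360, g_yy(3)=-60, g_yy(4)=72.
Saddle points occur where the two diagonal entries have opposite signs: (-3, -2), (-3, 4), (0, 3), (2, -2), (2, 4), (4, 3). Count: 6.

6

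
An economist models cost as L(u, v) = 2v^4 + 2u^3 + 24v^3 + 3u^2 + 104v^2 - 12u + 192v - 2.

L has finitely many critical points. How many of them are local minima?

L separates as a function of u plus a function of v, so ∇L=0 decouples.
∂L/∂u = 6(u - 1)(u + 2) = 0 at u ∈ {-2, 1}; ∂L/∂v = 8(v + 2)(v + 3)(v + 4) = 0 at v ∈ {-4, -3, -2}.
The Hessian is diagonal: diag(L_uu, L_vv). Second derivatives: L_uu(-2)=-18, L_uu(1)=18; L_vv(-4)=16, L_vv(-3)=-8, L_vv(-2)=16.
Local minima occur where both diagonal entries positive: (1, -4), (1, -2). Count: 2.

2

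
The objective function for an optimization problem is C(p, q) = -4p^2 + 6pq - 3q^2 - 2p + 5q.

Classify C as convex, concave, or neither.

concave

C is quadratic, so its Hessian is the constant matrix H = [[-8, 6], [6, -6]].
det(H) = 12, tr(H) = -14.
det(H) > 0 and tr(H) < 0, so H is negative definite everywhere: concave.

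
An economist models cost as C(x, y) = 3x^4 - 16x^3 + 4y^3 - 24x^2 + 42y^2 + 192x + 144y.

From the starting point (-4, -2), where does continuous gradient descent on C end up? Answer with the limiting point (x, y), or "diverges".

(-2, -3)

C is separable, so gradient descent decouples: x follows -∂C/∂x, y follows -∂C/∂y.
∂C/∂x = 12(x - 4)(x - 2)(x + 2); at x=-4 this is -1152, so x increases.
∂C/∂y = 12(y + 3)(y + 4); at y=-2 this is 24, so y decreases.
x converges to its nearest critical value -2 (a local min of the x-part); y converges to -3. The iterate converges to (-2, -3).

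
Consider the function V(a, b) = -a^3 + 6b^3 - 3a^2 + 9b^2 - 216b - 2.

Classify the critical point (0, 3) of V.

saddle point

The mixed partial ∂²V/∂a∂b is 0, so the Hessian at any point is diag(V_aa, V_bb) = diag(-6(a + 1), 18(2b + 1)).
At (0, 3): H = diag(-6, 126).
The eigenvalues have opposite signs, so H is indefinite: a saddle point.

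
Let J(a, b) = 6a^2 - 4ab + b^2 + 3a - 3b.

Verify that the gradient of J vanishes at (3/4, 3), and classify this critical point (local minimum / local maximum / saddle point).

∇J = (12a - 4b + 3, -4a + 2b - 3); substituting (3/4, 3) gives ∇J = (0, 0), so (3/4, 3) is indeed a critical point.
The Hessian of J is constant: H = [[12, -4], [-4, 2]].
det(H) = 12·2 − (-4)² = 8.
det(H) > 0 and tr(H) = 14 > 0, so H is positive definite and the point is a local minimum.

local minimum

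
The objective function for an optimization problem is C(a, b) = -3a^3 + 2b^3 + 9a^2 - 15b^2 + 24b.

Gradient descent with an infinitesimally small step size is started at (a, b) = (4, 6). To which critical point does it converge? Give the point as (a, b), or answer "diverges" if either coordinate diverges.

diverges

C is separable, so gradient descent decouples: a follows -∂C/∂a, b follows -∂C/∂b.
∂C/∂a = -9a(a - 2); at a=4 this is -72, so a increases.
∂C/∂b = 6(b - 4)(b - 1); at b=6 this is 60, so b decreases.
The a-coordinate has no critical point in that direction and runs off to infinity.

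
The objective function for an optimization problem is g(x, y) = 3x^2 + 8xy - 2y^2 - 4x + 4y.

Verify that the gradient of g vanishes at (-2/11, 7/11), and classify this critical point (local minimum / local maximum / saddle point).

∇g = (6x + 8y - 4, 8x - 4y + 4); substituting (-2/11, 7/11) gives ∇g = (0, 0), so (-2/11, 7/11) is indeed a critical point.
The Hessian of g is constant: H = [[6, 8], [8, -4]].
det(H) = 6·(-4) − 8² = -88.
Since det(H) < 0, H is indefinite and the critical point is a saddle point.

saddle point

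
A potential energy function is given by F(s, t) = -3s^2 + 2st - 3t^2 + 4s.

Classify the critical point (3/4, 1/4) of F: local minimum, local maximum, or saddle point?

local maximum

The Hessian of F is constant: H = [[-6, 2], [2, -6]].
det(H) = (-6)·(-6) − 2² = 32.
det(H) > 0 and tr(H) = -12 < 0, so H is negative definite and the point is a local maximum.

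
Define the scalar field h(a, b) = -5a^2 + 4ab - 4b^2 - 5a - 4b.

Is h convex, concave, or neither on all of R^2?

h is quadratic, so its Hessian is the constant matrix H = [[-10, 4], [4, -8]].
det(H) = 64, tr(H) = -18.
det(H) > 0 and tr(H) < 0, so H is negative definite everywhere: concave.

concave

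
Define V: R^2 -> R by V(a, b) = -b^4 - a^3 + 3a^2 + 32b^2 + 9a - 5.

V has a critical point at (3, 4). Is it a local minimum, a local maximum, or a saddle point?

local maximum

The mixed partial ∂²V/∂a∂b is 0, so the Hessian at any point is diag(V_aa, V_bb) = diag(6(-a + 1), 4(-3b^2 + 16)).
At (3, 4): H = diag(-12, -128).
Both eigenvalues are negative, so H is negative definite: a local maximum.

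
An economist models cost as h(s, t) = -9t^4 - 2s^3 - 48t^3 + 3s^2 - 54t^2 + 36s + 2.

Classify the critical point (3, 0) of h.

The mixed partial ∂²h/∂s∂t is 0, so the Hessian at any point is diag(h_ss, h_tt) = diag(6(-2s + 1), -36(3t^2 + 8t + 3)).
At (3, 0): H = diag(-30, -108).
Both eigenvalues are negative, so H is negative definite: a local maximum.

local maximum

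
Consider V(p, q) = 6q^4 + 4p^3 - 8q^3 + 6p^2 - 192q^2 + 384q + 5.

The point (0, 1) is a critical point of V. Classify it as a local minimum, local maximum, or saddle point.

saddle point

The mixed partial ∂²V/∂p∂q is 0, so the Hessian at any point is diag(V_pp, V_qq) = diag(12(2p + 1), 24(3q^2 - 2q - 16)).
At (0, 1): H = diag(12, -360).
The eigenvalues have opposite signs, so H is indefinite: a saddle point.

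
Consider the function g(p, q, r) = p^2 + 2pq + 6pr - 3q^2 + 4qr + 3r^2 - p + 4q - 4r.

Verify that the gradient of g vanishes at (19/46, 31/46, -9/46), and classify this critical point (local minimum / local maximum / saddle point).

saddle point

∇g = (2p + 2q + 6r - 1, 2p - 6q + 4r + 4, 6p + 4q + 6r - 4); substituting (19/46, 31/46, -9/46) gives ∇g = (0, 0, 0), so (19/46, 31/46, -9/46) is indeed a critical point.
The Hessian is constant: H = [[2, 2, 6], [2, -6, 4], [6, 4, 6]].
Leading principal minors: Δ₁ = 2, Δ₂ = -16, Δ₃ = 184.
The minors fit neither the all-positive nor the alternating-sign pattern, so H is indefinite: a saddle point.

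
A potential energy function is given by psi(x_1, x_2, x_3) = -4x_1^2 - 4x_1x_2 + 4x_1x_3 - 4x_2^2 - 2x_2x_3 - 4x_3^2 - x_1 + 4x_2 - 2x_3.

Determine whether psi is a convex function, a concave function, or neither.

psi is quadratic, so its Hessian is the constant matrix H = [[-8, -4, 4], [-4, -8, -2], [4, -2, -8]].
Leading principal minors: -8, 48, -160.
Signs alternate −, +, − ⇒ H ≺ 0 ⇒ concave.

concave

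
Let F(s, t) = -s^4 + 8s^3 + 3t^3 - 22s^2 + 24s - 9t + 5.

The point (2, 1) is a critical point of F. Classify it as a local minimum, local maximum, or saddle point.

The mixed partial ∂²F/∂s∂t is 0, so the Hessian at any point is diag(F_ss, F_tt) = diag(4(-3s^2 + 12s - 11), 18t).
At (2, 1): H = diag(4, 18).
Both eigenvalues are positive, so H is positive definite: a local minimum.

local minimum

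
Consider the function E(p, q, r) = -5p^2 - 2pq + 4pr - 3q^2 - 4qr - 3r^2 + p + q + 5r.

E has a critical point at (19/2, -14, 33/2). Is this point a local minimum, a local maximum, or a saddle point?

local maximum

The Hessian is constant: H = [[-10, -2, 4], [-2, -6, -4], [4, -4, -6]].
Leading principal minors: Δ₁ = -10, Δ₂ = 56, Δ₃ = -16.
The minors alternate sign starting negative (−, +, −), so H is negative definite: a local maximum.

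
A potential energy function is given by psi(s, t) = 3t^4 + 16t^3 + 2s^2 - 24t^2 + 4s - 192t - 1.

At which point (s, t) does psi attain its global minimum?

(-1, 2)

psi(s,t) separates as P(s) + Q(t) − 1, so its minimum is min P + min Q − 1.
P'(s) = 4s + 4 vanishes at s ∈ {-1}; Q'(t) = 12(t - 2)(t + 2)(t + 4) vanishes at t ∈ {-4, -2, 2}.
Local minima of P (where P''>0): P(-1)=-2. Local minima of Q: Q(-4)=128, Q(2)=-304.
So the global minimum of psi is P(-1) + Q(2) − 1 = -2 − 304 − 1 = -307, attained at (-1, 2).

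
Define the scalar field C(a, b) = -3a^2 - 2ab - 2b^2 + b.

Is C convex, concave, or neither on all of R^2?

C is quadratic, so its Hessian is the constant matrix H = [[-6, -2], [-2, -4]].
det(H) = 20, tr(H) = -10.
det(H) > 0 and tr(H) < 0, so H is negative definite everywhere: concave.

concave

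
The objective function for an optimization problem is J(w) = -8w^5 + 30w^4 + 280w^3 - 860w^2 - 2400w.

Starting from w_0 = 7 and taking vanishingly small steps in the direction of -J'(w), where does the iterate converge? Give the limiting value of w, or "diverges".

J'(w) = -40(w - 5)(w - 3)(w + 1)(w + 4), so J'(7) = -28160.
Gradient descent moves in the -J' direction, i.e. w is increasing.
There is no critical point above w=7, and J' keeps the same sign, so the iterate runs off to +∞.

diverges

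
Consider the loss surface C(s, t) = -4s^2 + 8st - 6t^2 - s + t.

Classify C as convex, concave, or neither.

C is quadratic, so its Hessian is the constant matrix H = [[-8, 8], [8, -12]].
det(H) = 32, tr(H) = -20.
det(H) > 0 and tr(H) < 0, so H is negative definite everywhere: concave.

concave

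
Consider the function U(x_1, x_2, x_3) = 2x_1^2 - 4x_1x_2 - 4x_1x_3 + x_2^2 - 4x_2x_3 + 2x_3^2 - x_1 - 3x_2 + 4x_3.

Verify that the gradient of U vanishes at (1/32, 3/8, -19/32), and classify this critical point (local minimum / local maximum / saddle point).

saddle point

∇U = (4x_1 - 4x_2 - 4x_3 - 1, -4x_1 + 2x_2 - 4x_3 - 3, -4x_1 - 4x_2 + 4x_3 + 4); substituting (1/32, 3/8, -19/32) gives ∇U = (0, 0, 0), so (1/32, 3/8, -19/32) is indeed a critical point.
The Hessian is constant: H = [[4, -4, -4], [-4, 2, -4], [-4, -4, 4]].
Leading principal minors: Δ₁ = 4, Δ₂ = -8, Δ₃ = -256.
The minors fit neither the all-positive nor the alternating-sign pattern, so H is indefinite: a saddle point.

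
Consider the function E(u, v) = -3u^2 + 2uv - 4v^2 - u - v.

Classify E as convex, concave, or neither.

E is quadratic, so its Hessian is the constant matrix H = [[-6, 2], [2, -8]].
det(H) = 44, tr(H) = -14.
det(H) > 0 and tr(H) < 0, so H is negative definite everywhere: concave.

concave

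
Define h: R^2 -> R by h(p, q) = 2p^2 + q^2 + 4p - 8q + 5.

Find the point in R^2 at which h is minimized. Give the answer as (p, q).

(-1, 4)

h(p,q) separates as A(p) + B(q) + 5, so its minimum is min A + min B + 5.
A'(p) = 4p + 4 vanishes at p ∈ {-1}; B'(q) = 2q - 8 vanishes at q ∈ {4}.
Local minima of A (where A''>0): A(-1)=-2. Local minima of B: B(4)=-16.
So the global minimum of h is A(-1) + B(4) + 5 = -2 − 16 + 5 = -13, attained at (-1, 4).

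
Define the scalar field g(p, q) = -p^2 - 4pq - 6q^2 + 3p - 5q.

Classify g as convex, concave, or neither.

concave

g is quadratic, so its Hessian is the constant matrix H = [[-2, -4], [-4, -12]].
det(H) = 8, tr(H) = -14.
det(H) > 0 and tr(H) < 0, so H is negative definite everywhere: concave.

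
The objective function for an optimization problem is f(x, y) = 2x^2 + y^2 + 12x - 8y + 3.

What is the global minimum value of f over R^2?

f(x,y) separates as P(x) + Q(y) + 3, so its minimum is min P + min Q + 3.
P'(x) = 4x + 12 vanishes at x ∈ {-3}; Q'(y) = 2y - 8 vanishes at y ∈ {4}.
Local minima of P (where P''>0): P(-3)=-18. Local minima of Q: Q(4)=-16.
So the global minimum of f is P(-3) + Q(4) + 3 = -18 − 16 + 3 = -31, attained at (-3, 4).

-31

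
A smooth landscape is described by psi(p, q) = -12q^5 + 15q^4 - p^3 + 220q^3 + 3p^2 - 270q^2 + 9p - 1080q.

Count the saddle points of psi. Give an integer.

psi separates as a function of p plus a function of q, so ∇psi=0 decouples.
∂psi/∂p = -3(p - 3)(p + 1) = 0 at p ∈ {-1, 3}; ∂psi/∂q = -60(q - 3)(q - 2)(q + 1)(q + 3) = 0 at q ∈ {-3, -1, 2, 3}.
The Hessian is diagonal: diag(psi_pp, psi_qq). Second derivatives: psi_pp(-1)=12, psi_pp(3)=-12; psi_qq(-3)=3600, psi_qq(-1)=-1440, psi_qq(2)=900, psi_qq(3)=-1440.
Saddle points occur where the two diagonal entries have opposite signs: (-1, -1), (-1, 3), (3, -3), (3, 2). Count: 4.

4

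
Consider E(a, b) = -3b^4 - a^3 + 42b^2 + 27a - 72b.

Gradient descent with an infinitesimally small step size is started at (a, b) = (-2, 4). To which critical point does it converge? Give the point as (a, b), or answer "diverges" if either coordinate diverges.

E is separable, so gradient descent decouples: a follows -∂E/∂a, b follows -∂E/∂b.
∂E/∂a = -3(a - 3)(a + 3); at a=-2 this is 15, so a decreases.
∂E/∂b = -12(b - 2)(b - 1)(b + 3); at b=4 this is -504, so b increases.
The b-coordinate has no critical point in that direction and runs off to infinity.

diverges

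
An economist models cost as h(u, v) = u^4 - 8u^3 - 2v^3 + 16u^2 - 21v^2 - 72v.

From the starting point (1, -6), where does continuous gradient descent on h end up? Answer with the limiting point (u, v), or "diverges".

(0, -4)

h is separable, so gradient descent decouples: u follows -∂h/∂u, v follows -∂h/∂v.
∂h/∂u = 4u(u - 4)(u - 2); at u=1 this is 12, so u decreases.
∂h/∂v = -6(v + 3)(v + 4); at v=-6 this is -36, so v increases.
u converges to its nearest critical value 0 (a local min of the u-part); v converges to -4. The iterate converges to (0, -4).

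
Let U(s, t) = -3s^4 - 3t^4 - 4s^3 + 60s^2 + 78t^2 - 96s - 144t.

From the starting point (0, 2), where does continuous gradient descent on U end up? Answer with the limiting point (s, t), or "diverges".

(1, 1)

U is separable, so gradient descent decouples: s follows -∂U/∂s, t follows -∂U/∂t.
∂U/∂s = -12(s - 2)(s - 1)(s + 4); at s=0 this is -96, so s increases.
∂U/∂t = -12(t - 3)(t - 1)(t + 4); at t=2 this is 72, so t decreases.
s converges to its nearest critical value 1 (a local min of the s-part); t converges to 1. The iterate converges to (1, 1).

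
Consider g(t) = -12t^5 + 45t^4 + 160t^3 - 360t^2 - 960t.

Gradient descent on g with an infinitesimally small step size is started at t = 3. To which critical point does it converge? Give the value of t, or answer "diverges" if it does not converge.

g'(t) = -60(t - 4)(t - 2)(t + 1)(t + 2), so g'(3) = 1200.
Gradient descent moves in the -g' direction, i.e. t is decreasing.
The nearest critical point in that direction is t = 2, where g'' = 1440 > 0 (a local minimum). The iterate converges there.

2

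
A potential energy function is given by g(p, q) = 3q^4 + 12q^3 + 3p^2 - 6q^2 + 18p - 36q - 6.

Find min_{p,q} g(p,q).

g(p,q) separates as A(p) + B(q) − 6, so its minimum is min A + min B − 6.
A'(p) = 6p + 18 vanishes at p ∈ {-3}; B'(q) = 12(q - 1)(q + 1)(q + 3) vanishes at q ∈ {-3, -1, 1}.
Local minima of A (where A''>0): A(-3)=-27. Local minima of B: B(-3)=-27, B(1)=-27.
So the global minimum of g is A(-3) + B(-3) − 6 = -27 − 27 − 6 = -60, attained at (-3, -3).

-60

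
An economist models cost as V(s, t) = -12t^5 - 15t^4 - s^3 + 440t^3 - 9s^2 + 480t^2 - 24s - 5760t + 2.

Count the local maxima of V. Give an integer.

2

V separates as a function of s plus a function of t, so ∇V=0 decouples.
∂V/∂s = -3(s + 2)(s + 4) = 0 at s ∈ {-4, -2}; ∂V/∂t = -60(t - 4)(t - 2)(t + 3)(t + 4) = 0 at t ∈ {-4, -3, 2, 4}.
The Hessian is diagonal: diag(V_ss, V_tt). Second derivatives: V_ss(-4)=6, V_ss(-2)=-6; V_tt(-4)=2880, V_tt(-3)=-2100, V_tt(2)=3600, V_tt(4)=-6720.
Local maxima occur where both diagonal entries negative: (-2, -3), (-2, 4). Count: 2.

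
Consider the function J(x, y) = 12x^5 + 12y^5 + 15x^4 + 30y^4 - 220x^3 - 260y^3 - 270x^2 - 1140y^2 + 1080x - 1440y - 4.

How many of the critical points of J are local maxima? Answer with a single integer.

J separates as a function of x plus a function of y, so ∇J=0 decouples.
∂J/∂x = 60(x - 3)(x - 1)(x + 2)(x + 3) = 0 at x ∈ {-3, -2, 1, 3}; ∂J/∂y = 60(y - 4)(y + 1)(y + 2)(y + 3) = 0 at y ∈ {-3, -2, -1, 4}.
The Hessian is diagonal: diag(J_xx, J_yy). Second derivatives: J_xx(-3)=-1440, J_xx(-2)=900, J_xx(1)=-1440, J_xx(3)=3600; J_yy(-3)=-840, J_yy(-2)=360, J_yy(-1)=-600, J_yy(4)=12600.
Local maxima occur where both diagonal entries negative: (-3, -3), (-3, -1), (1, -3), (1, -1). Count: 4.

4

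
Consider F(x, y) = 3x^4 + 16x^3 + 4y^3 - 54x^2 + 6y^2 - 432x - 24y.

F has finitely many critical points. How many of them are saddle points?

3

F separates as a function of x plus a function of y, so ∇F=0 decouples.
∂F/∂x = 12(x - 3)(x + 3)(x + 4) = 0 at x ∈ {-4, -3, 3}; ∂F/∂y = 12(y - 1)(y + 2) = 0 at y ∈ {-2, 1}.
The Hessian is diagonal: diag(F_xx, F_yy). Second derivatives: F_xx(-4)=84, F_xx(-3)=-72, F_xx(3)=504; F_yy(-2)=-36, F_yy(1)=36.
Saddle points occur where the two diagonal entries have opposite signs: (-4, -2), (-3, 1), (3, -2). Count: 3.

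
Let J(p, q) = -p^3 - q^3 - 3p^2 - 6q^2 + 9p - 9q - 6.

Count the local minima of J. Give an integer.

1

J separates as a function of p plus a function of q, so ∇J=0 decouples.
∂J/∂p = -3(p - 1)(p + 3) = 0 at p ∈ {-3, 1}; ∂J/∂q = -3(q + 1)(q + 3) = 0 at q ∈ {-3, -1}.
The Hessian is diagonal: diag(J_pp, J_qq). Second derivatives: J_pp(-3)=12, J_pp(1)=-12; J_qq(-3)=6, J_qq(-1)=-6.
Local minima occur where both diagonal entries positive: (-3, -3). Count: 1.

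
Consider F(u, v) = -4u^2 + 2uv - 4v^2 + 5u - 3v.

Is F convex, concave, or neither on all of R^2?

concave

F is quadratic, so its Hessian is the constant matrix H = [[-8, 2], [2, -8]].
det(H) = 60, tr(H) = -16.
det(H) > 0 and tr(H) < 0, so H is negative definite everywhere: concave.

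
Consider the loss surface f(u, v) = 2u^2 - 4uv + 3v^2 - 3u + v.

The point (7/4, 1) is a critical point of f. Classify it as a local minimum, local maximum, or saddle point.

local minimum

The Hessian of f is constant: H = [[4, -4], [-4, 6]].
det(H) = 4·6 − (-4)² = 8.
det(H) > 0 and tr(H) = 10 > 0, so H is positive definite and the point is a local minimum.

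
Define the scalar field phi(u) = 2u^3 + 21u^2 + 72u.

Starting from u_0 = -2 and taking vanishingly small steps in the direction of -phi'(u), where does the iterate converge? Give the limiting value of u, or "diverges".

-3

phi'(u) = 6(u + 3)(u + 4), so phi'(-2) = 12.
Gradient descent moves in the -phi' direction, i.e. u is decreasing.
The nearest critical point in that direction is u = -3, where phi'' = 6 > 0 (a local minimum). The iterate converges there.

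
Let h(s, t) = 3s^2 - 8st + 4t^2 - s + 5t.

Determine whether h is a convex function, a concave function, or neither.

neither

h is quadratic, so its Hessian is the constant matrix H = [[6, -8], [-8, 8]].
det(H) = -16, tr(H) = 14.
det(H) < 0, so H is indefinite: neither convex nor concave.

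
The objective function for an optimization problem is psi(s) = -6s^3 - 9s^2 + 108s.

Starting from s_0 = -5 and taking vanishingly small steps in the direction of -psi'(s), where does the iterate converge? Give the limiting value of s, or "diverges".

psi'(s) = -18(s - 2)(s + 3), so psi'(-5) = -252.
Gradient descent moves in the -psi' direction, i.e. s is increasing.
The nearest critical point in that direction is s = -3, where psi'' = 90 > 0 (a local minimum). The iterate converges there.

-3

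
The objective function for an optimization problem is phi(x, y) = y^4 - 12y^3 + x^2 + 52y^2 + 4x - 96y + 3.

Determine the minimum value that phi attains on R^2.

-65

phi(x,y) separates as P(x) + Q(y) + 3, so its minimum is min P + min Q + 3.
P'(x) = 2x + 4 vanishes at x ∈ {-2}; Q'(y) = 4(y - 4)(y - 3)(y - 2) vanishes at y ∈ {2, 3, 4}.
Local minima of P (where P''>0): P(-2)=-4. Local minima of Q: Q(2)=-64, Q(4)=-64.
So the global minimum of phi is P(-2) + Q(2) + 3 = -4 − 64 + 3 = -65, attained at (-2, 2).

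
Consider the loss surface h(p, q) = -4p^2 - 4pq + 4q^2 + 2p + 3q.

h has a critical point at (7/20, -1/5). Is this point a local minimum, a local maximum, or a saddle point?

saddle point

The Hessian of h is constant: H = [[-8, -4], [-4, 8]].
det(H) = (-8)·8 − (-4)² = -80.
Since det(H) < 0, H is indefinite and the critical point is a saddle point.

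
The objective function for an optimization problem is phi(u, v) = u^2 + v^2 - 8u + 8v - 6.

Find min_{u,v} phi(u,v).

-38

phi(u,v) separates as P(u) + Q(v) − 6, so its minimum is min P + min Q − 6.
P'(u) = 2u - 8 vanishes at u ∈ {4}; Q'(v) = 2v + 8 vanishes at v ∈ {-4}.
Local minima of P (where P''>0): P(4)=-16. Local minima of Q: Q(-4)=-16.
So the global minimum of phi is P(4) + Q(-4) − 6 = -16 − 16 − 6 = -38, attained at (4, -4).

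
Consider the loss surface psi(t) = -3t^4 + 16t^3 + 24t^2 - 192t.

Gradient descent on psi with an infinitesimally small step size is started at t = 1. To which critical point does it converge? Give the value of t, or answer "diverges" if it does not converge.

2

psi'(t) = -12(t - 4)(t - 2)(t + 2), so psi'(1) = -108.
Gradient descent moves in the -psi' direction, i.e. t is increasing.
The nearest critical point in that direction is t = 2, where psi'' = 96 > 0 (a local minimum). The iterate converges there.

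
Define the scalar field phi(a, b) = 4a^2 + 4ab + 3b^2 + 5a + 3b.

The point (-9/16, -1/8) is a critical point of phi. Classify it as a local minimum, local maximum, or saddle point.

The Hessian of phi is constant: H = [[8, 4], [4, 6]].
det(H) = 8·6 − 4² = 32.
det(H) > 0 and tr(H) = 14 > 0, so H is positive definite and the point is a local minimum.

local minimum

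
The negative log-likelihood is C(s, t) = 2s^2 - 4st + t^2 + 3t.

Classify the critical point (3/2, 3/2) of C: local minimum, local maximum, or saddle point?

The Hessian of C is constant: H = [[4, -4], [-4, 2]].
det(H) = 4·2 − (-4)² = -8.
Since det(H) < 0, H is indefinite and the critical point is a saddle point.

saddle point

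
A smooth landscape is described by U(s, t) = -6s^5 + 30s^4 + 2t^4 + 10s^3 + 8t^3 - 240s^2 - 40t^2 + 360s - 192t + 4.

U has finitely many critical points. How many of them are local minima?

U separates as a function of s plus a function of t, so ∇U=0 decouples.
∂U/∂s = -30(s - 3)(s - 2)(s - 1)(s + 2) = 0 at s ∈ {-2, 1, 2, 3}; ∂U/∂t = 8(t - 3)(t + 2)(t + 4) = 0 at t ∈ {-4, -2, 3}.
The Hessian is diagonal: diag(U_ss, U_tt). Second derivatives: U_ss(-2)=1800, U_ss(1)=-180, U_ss(2)=120, U_ss(3)=-300; U_tt(-4)=112, U_tt(-2)=-80, U_tt(3)=280.
Local minima occur where both diagonal entries positive: (-2, -4), (-2, 3), (2, -4), (2, 3). Count: 4.

4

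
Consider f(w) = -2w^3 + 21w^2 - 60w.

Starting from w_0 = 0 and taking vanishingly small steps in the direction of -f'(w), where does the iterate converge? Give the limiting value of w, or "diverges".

2

f'(w) = -6(w - 5)(w - 2), so f'(0) = -60.
Gradient descent moves in the -f' direction, i.e. w is increasing.
The nearest critical point in that direction is w = 2, where f'' = 18 > 0 (a local minimum). The iterate converges there.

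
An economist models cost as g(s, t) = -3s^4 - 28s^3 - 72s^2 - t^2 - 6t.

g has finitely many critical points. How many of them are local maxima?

g separates as a function of s plus a function of t, so ∇g=0 decouples.
∂g/∂s = -12s(s + 3)(s + 4) = 0 at s ∈ {-4, -3, 0}; ∂g/∂t = -2(t + 3) = 0 at t ∈ {-3}.
The Hessian is diagonal: diag(g_ss, g_tt). Second derivatives: g_ss(-4)=-48, g_ss(-3)=36, g_ss(0)=-144; g_tt(-3)=-2.
Local maxima occur where both diagonal entries negative: (-4, -3), (0, -3). Count: 2.

2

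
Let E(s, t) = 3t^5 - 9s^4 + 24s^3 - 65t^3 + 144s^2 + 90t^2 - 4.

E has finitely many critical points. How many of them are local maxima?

E separates as a function of s plus a function of t, so ∇E=0 decouples.
∂E/∂s = -36s(s - 4)(s + 2) = 0 at s ∈ {-2, 0, 4}; ∂E/∂t = 15t(t - 3)(t - 1)(t + 4) = 0 at t ∈ {-4, 0, 1, 3}.
The Hessian is diagonal: diag(E_ss, E_tt). Second derivatives: E_ss(-2)=-432, E_ss(0)=288, E_ss(4)=-864; E_tt(-4)=-2100, E_tt(0)=180, E_tt(1)=-150, E_tt(3)=630.
Local maxima occur where both diagonal entries negative: (-2, -4), (-2, 1), (4, -4), (4, 1). Count: 4.

4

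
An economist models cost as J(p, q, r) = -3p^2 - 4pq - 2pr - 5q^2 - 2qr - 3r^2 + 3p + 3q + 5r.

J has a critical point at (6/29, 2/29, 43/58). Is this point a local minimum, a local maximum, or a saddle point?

The Hessian is constant: H = [[-6, -4, -2], [-4, -10, -2], [-2, -2, -6]].
Leading principal minors: Δ₁ = -6, Δ₂ = 44, Δ₃ = -232.
The minors alternate sign starting negative (−, +, −), so H is negative definite: a local maximum.

local maximum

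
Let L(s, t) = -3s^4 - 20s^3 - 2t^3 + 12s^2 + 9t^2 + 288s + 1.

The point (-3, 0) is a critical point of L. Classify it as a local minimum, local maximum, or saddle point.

The mixed partial ∂²L/∂s∂t is 0, so the Hessian at any point is diag(L_ss, L_tt) = diag(12(-3s^2 - 10s + 2), 6(-2t + 3)).
At (-3, 0): H = diag(60, 18).
Both eigenvalues are positive, so H is positive definite: a local minimum.

local minimum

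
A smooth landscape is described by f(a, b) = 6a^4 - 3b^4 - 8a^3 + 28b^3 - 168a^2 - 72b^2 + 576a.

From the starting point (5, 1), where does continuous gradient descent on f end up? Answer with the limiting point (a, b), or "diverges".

f is separable, so gradient descent decouples: a follows -∂f/∂a, b follows -∂f/∂b.
∂f/∂a = 24(a - 3)(a - 2)(a + 4); at a=5 this is 1296, so a decreases.
∂f/∂b = -12b(b - 4)(b - 3); at b=1 this is -72, so b increases.
a converges to its nearest critical value 3 (a local min of the a-part); b converges to 3. The iterate converges to (3, 3).

(3, 3)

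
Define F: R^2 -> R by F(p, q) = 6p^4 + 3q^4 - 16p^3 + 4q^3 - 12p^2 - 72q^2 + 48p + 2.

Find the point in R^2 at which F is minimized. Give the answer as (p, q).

F(p,q) separates as A(p) + B(q) + 2, so its minimum is min A + min B + 2.
A'(p) = 24(p - 2)(p - 1)(p + 1) vanishes at p ∈ {-1, 1, 2}; B'(q) = 12q(q - 3)(q + 4) vanishes at q ∈ {-4, 0, 3}.
Local minima of A (where A''>0): A(-1)=-38, A(2)=16. Local minima of B: B(-4)=-640, B(3)=-297.
So the global minimum of F is A(-1) + B(-4) + 2 = -38 − 640 + 2 = -676, attained at (-1, -4).

(-1, -4)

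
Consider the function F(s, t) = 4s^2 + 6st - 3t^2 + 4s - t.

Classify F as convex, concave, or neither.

F is quadratic, so its Hessian is the constant matrix H = [[8, 6], [6, -6]].
det(H) = -84, tr(H) = 2.
det(H) < 0, so H is indefinite: neither convex nor concave.

neither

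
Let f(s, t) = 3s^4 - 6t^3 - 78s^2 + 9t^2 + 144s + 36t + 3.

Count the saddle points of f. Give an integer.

3

f separates as a function of s plus a function of t, so ∇f=0 decouples.
∂f/∂s = 12(s - 3)(s - 1)(s + 4) = 0 at s ∈ {-4, 1, 3}; ∂f/∂t = -18(t - 2)(t + 1) = 0 at t ∈ {-1, 2}.
The Hessian is diagonal: diag(f_ss, f_tt). Second derivatives: f_ss(-4)=420, f_ss(1)=-120, f_ss(3)=168; f_tt(-1)=54, f_tt(2)=-54.
Saddle points occur where the two diagonal entries have opposite signs: (-4, 2), (1, -1), (3, 2). Count: 3.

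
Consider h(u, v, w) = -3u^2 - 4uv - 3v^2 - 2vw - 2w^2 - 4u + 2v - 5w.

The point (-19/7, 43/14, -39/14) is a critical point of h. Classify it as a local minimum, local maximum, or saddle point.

local maximum

The Hessian is constant: H = [[-6, -4, 0], [-4, -6, -2], [0, -2, -4]].
Leading principal minors: Δ₁ = -6, Δ₂ = 20, Δ₃ = -56.
The minors alternate sign starting negative (−, +, −), so H is negative definite: a local maximum.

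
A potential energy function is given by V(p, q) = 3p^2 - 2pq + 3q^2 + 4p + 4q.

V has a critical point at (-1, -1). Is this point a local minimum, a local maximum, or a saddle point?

local minimum

The Hessian of V is constant: H = [[6, -2], [-2, 6]].
det(H) = 6·6 − (-2)² = 32.
det(H) > 0 and tr(H) = 12 > 0, so H is positive definite and the point is a local minimum.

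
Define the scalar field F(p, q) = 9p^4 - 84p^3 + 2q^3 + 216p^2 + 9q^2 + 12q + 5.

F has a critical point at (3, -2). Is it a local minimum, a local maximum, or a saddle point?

The mixed partial ∂²F/∂p∂q is 0, so the Hessian at any point is diag(F_pp, F_qq) = diag(36(3p^2 - 14p + 12), 6(2q + 3)).
At (3, -2): H = diag(-108, -6).
Both eigenvalues are negative, so H is negative definite: a local maximum.

local maximum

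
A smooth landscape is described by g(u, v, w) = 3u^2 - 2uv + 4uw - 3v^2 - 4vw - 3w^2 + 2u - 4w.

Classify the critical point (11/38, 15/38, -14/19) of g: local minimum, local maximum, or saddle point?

The Hessian is constant: H = [[6, -2, 4], [-2, -6, -4], [4, -4, -6]].
Leading principal minors: Δ₁ = 6, Δ₂ = -40, Δ₃ = 304.
The minors fit neither the all-positive nor the alternating-sign pattern, so H is indefinite: a saddle point.

saddle point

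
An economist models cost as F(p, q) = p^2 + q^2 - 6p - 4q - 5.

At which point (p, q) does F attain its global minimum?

F(p,q) separates as A(p) + B(q) − 5, so its minimum is min A + min B − 5.
A'(p) = 2p - 6 vanishes at p ∈ {3}; B'(q) = 2q - 4 vanishes at q ∈ {2}.
Local minima of A (where A''>0): A(3)=-9. Local minima of B: B(2)=-4.
So the global minimum of F is A(3) + B(2) − 5 = -9 − 4 − 5 = -18, attained at (3, 2).

(3, 2)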